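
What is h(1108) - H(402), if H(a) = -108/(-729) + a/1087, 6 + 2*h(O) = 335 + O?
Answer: 42144109/58698 ≈ 717.98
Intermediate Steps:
h(O) = 329/2 + O/2 (h(O) = -3 + (335 + O)/2 = -3 + (335/2 + O/2) = 329/2 + O/2)
H(a) = 4/27 + a/1087 (H(a) = -108*(-1/729) + a*(1/1087) = 4/27 + a/1087)
h(1108) - H(402) = (329/2 + (1/2)*1108) - (4/27 + (1/1087)*402) = (329/2 + 554) - (4/27 + 402/1087) = 1437/2 - 1*15202/29349 = 1437/2 - 15202/29349 = 42144109/58698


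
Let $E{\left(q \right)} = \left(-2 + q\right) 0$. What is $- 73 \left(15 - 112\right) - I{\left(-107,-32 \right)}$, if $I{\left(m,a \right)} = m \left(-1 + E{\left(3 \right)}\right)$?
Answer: $6974$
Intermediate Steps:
$E{\left(q \right)} = 0$
$I{\left(m,a \right)} = - m$ ($I{\left(m,a \right)} = m \left(-1 + 0\right) = m \left(-1\right) = - m$)
$- 73 \left(15 - 112\right) - I{\left(-107,-32 \right)} = - 73 \left(15 - 112\right) - \left(-1\right) \left(-107\right) = \left(-73\right) \left(-97\right) - 107 = 7081 - 107 = 6974$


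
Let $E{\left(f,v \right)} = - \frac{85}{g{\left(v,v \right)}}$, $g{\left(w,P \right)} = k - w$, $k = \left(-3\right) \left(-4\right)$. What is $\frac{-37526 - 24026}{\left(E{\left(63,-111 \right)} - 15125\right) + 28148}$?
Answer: $- \frac{473181}{100109} \approx -4.7267$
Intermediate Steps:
$k = 12$
$g{\left(w,P \right)} = 12 - w$
$E{\left(f,v \right)} = - \frac{85}{12 - v}$
$\frac{-37526 - 24026}{\left(E{\left(63,-111 \right)} - 15125\right) + 28148} = \frac{-37526 - 24026}{\left(\frac{85}{-12 - 111} - 15125\right) + 28148} = - \frac{61552}{\left(\frac{85}{-123} - 15125\right) + 28148} = - \frac{61552}{\left(85 \left(- \frac{1}{123}\right) - 15125\right) + 28148} = - \frac{61552}{\left(- \frac{85}{123} - 15125\right) + 28148} = - \frac{61552}{- \frac{1860460}{123} + 28148} = - \frac{61552}{\frac{1601744}{123}} = \left(-61552\right) \frac{123}{1601744} = - \frac{473181}{100109}$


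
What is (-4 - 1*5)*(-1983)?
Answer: 17847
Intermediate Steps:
(-4 - 1*5)*(-1983) = (-4 - 5)*(-1983) = -9*(-1983) = 17847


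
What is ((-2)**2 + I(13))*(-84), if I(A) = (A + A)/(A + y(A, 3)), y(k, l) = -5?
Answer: -609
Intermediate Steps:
I(A) = 2*A/(-5 + A) (I(A) = (A + A)/(A - 5) = (2*A)/(-5 + A) = 2*A/(-5 + A))
((-2)**2 + I(13))*(-84) = ((-2)**2 + 2*13/(-5 + 13))*(-84) = (4 + 2*13/8)*(-84) = (4 + 2*13*(1/8))*(-84) = (4 + 13/4)*(-84) = (29/4)*(-84) = -609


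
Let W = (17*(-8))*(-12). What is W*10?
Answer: 16320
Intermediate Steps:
W = 1632 (W = -136*(-12) = 1632)
W*10 = 1632*10 = 16320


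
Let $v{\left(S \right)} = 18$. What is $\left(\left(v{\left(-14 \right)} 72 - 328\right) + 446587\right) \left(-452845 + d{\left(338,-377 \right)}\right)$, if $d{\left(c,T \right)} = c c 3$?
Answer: $-49281623715$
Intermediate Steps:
$d{\left(c,T \right)} = 3 c^{2}$ ($d{\left(c,T \right)} = c^{2} \cdot 3 = 3 c^{2}$)
$\left(\left(v{\left(-14 \right)} 72 - 328\right) + 446587\right) \left(-452845 + d{\left(338,-377 \right)}\right) = \left(\left(18 \cdot 72 - 328\right) + 446587\right) \left(-452845 + 3 \cdot 338^{2}\right) = \left(\left(1296 - 328\right) + 446587\right) \left(-452845 + 3 \cdot 114244\right) = \left(968 + 446587\right) \left(-452845 + 342732\right) = 447555 \left(-110113\right) = -49281623715$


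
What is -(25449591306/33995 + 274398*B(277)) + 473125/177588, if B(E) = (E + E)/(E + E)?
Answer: -6176095216821433/6037104060 ≈ -1.0230e+6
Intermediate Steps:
B(E) = 1 (B(E) = (2*E)/((2*E)) = (2*E)*(1/(2*E)) = 1)
-(25449591306/33995 + 274398*B(277)) + 473125/177588 = -274398/(1/(1 - 463735/(-169975))) + 473125/177588 = -274398/(1/(1 - 463735*(-1/169975))) + 473125*(1/177588) = -274398/(1/(1 + 92747/33995)) + 473125/177588 = -274398/(1/(126742/33995)) + 473125/177588 = -274398/33995/126742 + 473125/177588 = -274398*126742/33995 + 473125/177588 = -34777751316/33995 + 473125/177588 = -6176095216821433/6037104060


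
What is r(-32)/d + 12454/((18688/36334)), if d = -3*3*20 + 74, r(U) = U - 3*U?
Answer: 5995523673/247616 ≈ 24213.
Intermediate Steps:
r(U) = -2*U
d = -106 (d = -9*20 + 74 = -180 + 74 = -106)
r(-32)/d + 12454/((18688/36334)) = -2*(-32)/(-106) + 12454/((18688/36334)) = 64*(-1/106) + 12454/((18688*(1/36334))) = -32/53 + 12454/(9344/18167) = -32/53 + 12454*(18167/9344) = -32/53 + 113125909/4672 = 5995523673/247616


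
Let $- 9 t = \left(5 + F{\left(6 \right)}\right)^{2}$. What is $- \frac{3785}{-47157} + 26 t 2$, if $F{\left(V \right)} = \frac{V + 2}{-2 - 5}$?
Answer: $- \frac{198439819}{2310693} \approx -85.879$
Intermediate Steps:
$F{\left(V \right)} = - \frac{2}{7} - \frac{V}{7}$ ($F{\left(V \right)} = \frac{2 + V}{-7} = \left(2 + V\right) \left(- \frac{1}{7}\right) = - \frac{2}{7} - \frac{V}{7}$)
$t = - \frac{81}{49}$ ($t = - \frac{\left(5 - \frac{8}{7}\right)^{2}}{9} = - \frac{\left(\frac{27}{7}\right)^{2}}{9} = \left(- \frac{1}{9}\right) \frac{729}{49} = - \frac{81}{49} \approx -1.6531$)
$- \frac{3785}{-47157} + 26 t 2 = - \frac{3785}{-47157} + 26 \left(- \frac{81}{49}\right) 2 = \left(-3785\right) \left(- \frac{1}{47157}\right) - \frac{4212}{49} = \frac{3785}{47157} - \frac{4212}{49} = - \frac{198439819}{2310693}$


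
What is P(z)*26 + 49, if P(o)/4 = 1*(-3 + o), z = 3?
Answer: 49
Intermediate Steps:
P(o) = -12 + 4*o (P(o) = 4*(1*(-3 + o)) = 4*(-3 + o) = -12 + 4*o)
P(z)*26 + 49 = (-12 + 4*3)*26 + 49 = (-12 + 12)*26 + 49 = 0*26 + 49 = 0 + 49 = 49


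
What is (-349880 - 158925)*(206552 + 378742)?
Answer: -297800513670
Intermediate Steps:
(-349880 - 158925)*(206552 + 378742) = -508805*585294 = -297800513670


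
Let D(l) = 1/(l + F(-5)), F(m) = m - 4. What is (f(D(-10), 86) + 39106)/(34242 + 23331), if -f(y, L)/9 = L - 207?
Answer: 40195/57573 ≈ 0.69816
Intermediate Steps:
F(m) = -4 + m
D(l) = 1/(-9 + l) (D(l) = 1/(l + (-4 - 5)) = 1/(l - 9) = 1/(-9 + l))
f(y, L) = 1863 - 9*L (f(y, L) = -9*(L - 207) = -9*(-207 + L) = 1863 - 9*L)
(f(D(-10), 86) + 39106)/(34242 + 23331) = ((1863 - 9*86) + 39106)/(34242 + 23331) = ((1863 - 774) + 39106)/57573 = (1089 + 39106)*(1/57573) = 40195*(1/57573) = 40195/57573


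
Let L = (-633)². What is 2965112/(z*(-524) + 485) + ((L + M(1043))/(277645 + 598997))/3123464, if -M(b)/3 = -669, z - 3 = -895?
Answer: 338289602312336791/53381907065029166 ≈ 6.3372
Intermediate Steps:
z = -892 (z = 3 - 895 = -892)
M(b) = 2007 (M(b) = -3*(-669) = 2007)
L = 400689
2965112/(z*(-524) + 485) + ((L + M(1043))/(277645 + 598997))/3123464 = 2965112/(-892*(-524) + 485) + ((400689 + 2007)/(277645 + 598997))/3123464 = 2965112/(467408 + 485) + (402696/876642)*(1/3123464) = 2965112/467893 + (402696*(1/876642))*(1/3123464) = 2965112*(1/467893) + (67116/146107)*(1/3123464) = 2965112/467893 + 16779/114089988662 = 338289602312336791/53381907065029166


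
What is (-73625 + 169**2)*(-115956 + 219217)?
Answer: -4653353704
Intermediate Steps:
(-73625 + 169**2)*(-115956 + 219217) = (-73625 + 28561)*103261 = -45064*103261 = -4653353704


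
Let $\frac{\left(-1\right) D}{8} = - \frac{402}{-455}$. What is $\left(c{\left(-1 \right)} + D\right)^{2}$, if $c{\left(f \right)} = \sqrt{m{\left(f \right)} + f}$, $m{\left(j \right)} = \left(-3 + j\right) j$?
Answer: $\frac{10963731}{207025} - \frac{6432 \sqrt{3}}{455} \approx 28.474$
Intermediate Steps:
$m{\left(j \right)} = j \left(-3 + j\right)$
$D = - \frac{3216}{455}$ ($D = - 8 \left(- \frac{402}{-455}\right) = - 8 \left(\left(-402\right) \left(- \frac{1}{455}\right)\right) = \left(-8\right) \frac{402}{455} = - \frac{3216}{455} \approx -7.0681$)
$c{\left(f \right)} = \sqrt{f + f \left(-3 + f\right)}$ ($c{\left(f \right)} = \sqrt{f \left(-3 + f\right) + f} = \sqrt{f + f \left(-3 + f\right)}$)
$\left(c{\left(-1 \right)} + D\right)^{2} = \left(\sqrt{- (-2 - 1)} - \frac{3216}{455}\right)^{2} = \left(\sqrt{\left(-1\right) \left(-3\right)} - \frac{3216}{455}\right)^{2} = \left(\sqrt{3} - \frac{3216}{455}\right)^{2} = \left(- \frac{3216}{455} + \sqrt{3}\right)^{2}$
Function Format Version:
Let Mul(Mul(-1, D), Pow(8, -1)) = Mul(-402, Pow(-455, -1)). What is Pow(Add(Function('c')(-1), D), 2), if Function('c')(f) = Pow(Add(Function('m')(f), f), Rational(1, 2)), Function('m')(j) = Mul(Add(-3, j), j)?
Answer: Add(Rational(10963731, 207025), Mul(Rational(-6432, 455), Pow(3, Rational(1, 2)))) ≈ 28.474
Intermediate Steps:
Function('m')(j) = Mul(j, Add(-3, j))
D = Rational(-3216, 455) (D = Mul(-8, Mul(-402, Pow(-455, -1))) = Mul(-8, Mul(-402, Rational(-1, 455))) = Mul(-8, Rational(402, 455)) = Rational(-3216, 455) ≈ -7.0681)
Function('c')(f) = Pow(Add(f, Mul(f, Add(-3, f))), Rational(1, 2)) (Function('c')(f) = Pow(Add(Mul(f, Add(-3, f)), f), Rational(1, 2)) = Pow(Add(f, Mul(f, Add(-3, f))), Rational(1, 2)))
Pow(Add(Function('c')(-1), D), 2) = Pow(Add(Pow(Mul(-1, Add(-2, -1)), Rational(1, 2)), Rational(-3216, 455)), 2) = Pow(Add(Pow(Mul(-1, -3), Rational(1, 2)), Rational(-3216, 455)), 2) = Pow(Add(Pow(3, Rational(1, 2)), Rational(-3216, 455)), 2) = Pow(Add(Rational(-3216, 455), Pow(3, Rational(1, 2))), 2)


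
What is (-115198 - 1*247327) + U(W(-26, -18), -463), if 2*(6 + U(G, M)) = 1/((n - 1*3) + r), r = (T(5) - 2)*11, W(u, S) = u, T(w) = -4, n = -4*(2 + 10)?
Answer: -84832255/234 ≈ -3.6253e+5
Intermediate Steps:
n = -48 (n = -4*12 = -48)
r = -66 (r = (-4 - 2)*11 = -6*11 = -66)
U(G, M) = -1405/234 (U(G, M) = -6 + 1/(2*((-48 - 1*3) - 66)) = -6 + 1/(2*((-48 - 3) - 66)) = -6 + 1/(2*(-51 - 66)) = -6 + (½)/(-117) = -6 + (½)*(-1/117) = -6 - 1/234 = -1405/234)
(-115198 - 1*247327) + U(W(-26, -18), -463) = (-115198 - 1*247327) - 1405/234 = (-115198 - 247327) - 1405/234 = -362525 - 1405/234 = -84832255/234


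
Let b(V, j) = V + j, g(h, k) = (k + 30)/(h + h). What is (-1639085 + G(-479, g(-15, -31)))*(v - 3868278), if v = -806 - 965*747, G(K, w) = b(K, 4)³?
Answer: 499435668931440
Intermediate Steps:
g(h, k) = (30 + k)/(2*h) (g(h, k) = (30 + k)/((2*h)) = (30 + k)*(1/(2*h)) = (30 + k)/(2*h))
G(K, w) = (4 + K)³ (G(K, w) = (K + 4)³ = (4 + K)³)
v = -721661 (v = -806 - 720855 = -721661)
(-1639085 + G(-479, g(-15, -31)))*(v - 3868278) = (-1639085 + (4 - 479)³)*(-721661 - 3868278) = (-1639085 + (-475)³)*(-4589939) = (-1639085 - 107171875)*(-4589939) = -108810960*(-4589939) = 499435668931440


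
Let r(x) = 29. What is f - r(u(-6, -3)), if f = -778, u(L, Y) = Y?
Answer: -807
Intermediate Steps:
f - r(u(-6, -3)) = -778 - 1*29 = -778 - 29 = -807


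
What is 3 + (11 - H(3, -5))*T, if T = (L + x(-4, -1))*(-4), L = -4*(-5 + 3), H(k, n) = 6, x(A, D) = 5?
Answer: -257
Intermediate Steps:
L = 8 (L = -4*(-2) = 8)
T = -52 (T = (8 + 5)*(-4) = 13*(-4) = -52)
3 + (11 - H(3, -5))*T = 3 + (11 - 1*6)*(-52) = 3 + (11 - 6)*(-52) = 3 + 5*(-52) = 3 - 260 = -257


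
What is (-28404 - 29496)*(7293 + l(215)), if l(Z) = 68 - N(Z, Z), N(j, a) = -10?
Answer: -426780900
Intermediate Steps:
l(Z) = 78 (l(Z) = 68 - 1*(-10) = 68 + 10 = 78)
(-28404 - 29496)*(7293 + l(215)) = (-28404 - 29496)*(7293 + 78) = -57900*7371 = -426780900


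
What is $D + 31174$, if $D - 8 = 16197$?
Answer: $47379$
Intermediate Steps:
$D = 16205$ ($D = 8 + 16197 = 16205$)
$D + 31174 = 16205 + 31174 = 47379$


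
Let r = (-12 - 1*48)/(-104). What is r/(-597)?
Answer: -5/5174 ≈ -0.00096637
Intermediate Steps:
r = 15/26 (r = (-12 - 48)*(-1/104) = -60*(-1/104) = 15/26 ≈ 0.57692)
r/(-597) = (15/26)/(-597) = -1/597*15/26 = -5/5174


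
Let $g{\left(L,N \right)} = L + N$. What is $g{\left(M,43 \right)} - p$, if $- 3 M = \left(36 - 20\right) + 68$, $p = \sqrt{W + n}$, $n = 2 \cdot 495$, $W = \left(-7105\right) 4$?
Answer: $15 - i \sqrt{27430} \approx 15.0 - 165.62 i$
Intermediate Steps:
$W = -28420$
$n = 990$
$p = i \sqrt{27430}$ ($p = \sqrt{-28420 + 990} = \sqrt{-27430} = i \sqrt{27430} \approx 165.62 i$)
$M = -28$ ($M = - \frac{\left(36 - 20\right) + 68}{3} = - \frac{16 + 68}{3} = \left(- \frac{1}{3}\right) 84 = -28$)
$g{\left(M,43 \right)} - p = \left(-28 + 43\right) - i \sqrt{27430} = 15 - i \sqrt{27430}$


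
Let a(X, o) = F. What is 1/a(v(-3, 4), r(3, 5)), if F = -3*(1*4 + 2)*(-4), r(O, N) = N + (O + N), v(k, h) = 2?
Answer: 1/72 ≈ 0.013889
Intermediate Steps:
r(O, N) = O + 2*N (r(O, N) = N + (N + O) = O + 2*N)
F = 72 (F = -3*(4 + 2)*(-4) = -3*6*(-4) = -18*(-4) = 72)
a(X, o) = 72
1/a(v(-3, 4), r(3, 5)) = 1/72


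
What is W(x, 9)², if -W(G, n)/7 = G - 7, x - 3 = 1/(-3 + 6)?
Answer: 5929/9 ≈ 658.78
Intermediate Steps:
x = 10/3 (x = 3 + 1/(-3 + 6) = 3 + 1/3 = 3 + ⅓ = 10/3 ≈ 3.3333)
W(G, n) = 49 - 7*G (W(G, n) = -7*(G - 7) = -7*(-7 + G) = 49 - 7*G)
W(x, 9)² = (49 - 7*10/3)² = (49 - 70/3)² = (77/3)² = 5929/9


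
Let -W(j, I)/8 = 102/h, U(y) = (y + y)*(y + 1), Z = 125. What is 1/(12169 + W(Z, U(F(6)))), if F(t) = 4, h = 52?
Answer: 13/157993 ≈ 8.2282e-5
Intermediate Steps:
U(y) = 2*y*(1 + y) (U(y) = (2*y)*(1 + y) = 2*y*(1 + y))
W(j, I) = -204/13 (W(j, I) = -816/52 = -8*51/26 = -204/13)
1/(12169 + W(Z, U(F(6)))) = 1/(12169 - 204/13) = 1/(157993/13) = 13/157993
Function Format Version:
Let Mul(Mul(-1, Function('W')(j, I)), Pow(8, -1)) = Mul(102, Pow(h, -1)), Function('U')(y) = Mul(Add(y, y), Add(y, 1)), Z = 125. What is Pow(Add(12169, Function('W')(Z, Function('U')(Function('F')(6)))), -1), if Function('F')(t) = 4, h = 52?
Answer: Rational(13, 157993) ≈ 8.2282e-5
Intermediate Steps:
Function('U')(y) = Mul(2, y, Add(1, y)) (Function('U')(y) = Mul(Mul(2, y), Add(1, y)) = Mul(2, y, Add(1, y)))
Function('W')(j, I) = Rational(-204, 13) (Function('W')(j, I) = Mul(-8, Mul(102, Pow(52, -1))) = Mul(-8, Mul(102, Rational(1, 52))) = Mul(-8, Rational(51, 26)) = Rational(-204, 13))
Pow(Add(12169, Function('W')(Z, Function('U')(Function('F')(6)))), -1) = Pow(Add(12169, Rational(-204, 13)), -1) = Pow(Rational(157993, 13), -1) = Rational(13, 157993)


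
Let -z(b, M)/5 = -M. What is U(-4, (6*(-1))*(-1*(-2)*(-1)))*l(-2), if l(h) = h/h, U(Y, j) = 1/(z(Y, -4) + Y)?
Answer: -1/24 ≈ -0.041667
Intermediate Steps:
z(b, M) = 5*M (z(b, M) = -(-5)*M = 5*M)
U(Y, j) = 1/(-20 + Y) (U(Y, j) = 1/(5*(-4) + Y) = 1/(-20 + Y))
l(h) = 1
U(-4, (6*(-1))*(-1*(-2)*(-1)))*l(-2) = 1/(-20 - 4) = 1/(-24) = -1/24*1 = -1/24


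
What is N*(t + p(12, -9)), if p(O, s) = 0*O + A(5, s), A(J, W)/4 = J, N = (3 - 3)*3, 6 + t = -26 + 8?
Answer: 0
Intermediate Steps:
t = -24 (t = -6 + (-26 + 8) = -6 - 18 = -24)
N = 0 (N = 0*3 = 0)
A(J, W) = 4*J
p(O, s) = 20 (p(O, s) = 0*O + 4*5 = 0 + 20 = 20)
N*(t + p(12, -9)) = 0*(-24 + 20) = 0*(-4) = 0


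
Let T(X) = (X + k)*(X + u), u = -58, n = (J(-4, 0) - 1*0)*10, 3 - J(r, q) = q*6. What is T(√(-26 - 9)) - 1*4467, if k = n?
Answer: -6242 - 28*I*√35 ≈ -6242.0 - 165.65*I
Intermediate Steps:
J(r, q) = 3 - 6*q (J(r, q) = 3 - q*6 = 3 - 6*q)
n = 30 (n = ((3 - 6*0) - 1*0)*10 = ((3 + 0) + 0)*10 = (3 + 0)*10 = 3*10 = 30)
k = 30
T(X) = (-58 + X)*(30 + X) (T(X) = (X + 30)*(X - 58) = (30 + X)*(-58 + X) = (-58 + X)*(30 + X))
T(√(-26 - 9)) - 1*4467 = (-1740 + (√(-26 - 9))² - 28*√(-26 - 9)) - 1*4467 = (-1740 + (√(-35))² - 28*I*√35) - 4467 = (-1740 + (I*√35)² - 28*I*√35) - 4467 = (-1740 - 35 - 28*I*√35) - 4467 = (-1775 - 28*I*√35) - 4467 = -6242 - 28*I*√35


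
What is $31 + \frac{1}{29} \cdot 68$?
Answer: $\frac{967}{29} \approx 33.345$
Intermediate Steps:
$31 + \frac{1}{29} \cdot 68 = 31 + \frac{68}{29} = \frac{967}{29}$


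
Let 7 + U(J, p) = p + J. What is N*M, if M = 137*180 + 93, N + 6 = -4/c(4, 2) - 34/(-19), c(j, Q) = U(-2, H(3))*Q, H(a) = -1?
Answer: -9430893/95 ≈ -99273.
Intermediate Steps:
U(J, p) = -7 + J + p (U(J, p) = -7 + (p + J) = -7 + (J + p) = -7 + J + p)
c(j, Q) = -10*Q (c(j, Q) = (-7 - 2 - 1)*Q = -10*Q)
N = -381/95 (N = -6 + (-4/((-10*2)) - 34/(-19)) = -6 + (-4/(-20) - 34*(-1/19)) = -6 + (-4*(-1/20) + 34/19) = -6 + (⅕ + 34/19) = -6 + 189/95 = -381/95 ≈ -4.0105)
M = 24753 (M = 24660 + 93 = 24753)
N*M = -381/95*24753 = -9430893/95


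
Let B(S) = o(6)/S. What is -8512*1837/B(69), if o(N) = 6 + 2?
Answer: -134865192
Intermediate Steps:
o(N) = 8
B(S) = 8/S
-8512*1837/B(69) = -8512/((8/69)/1837) = -8512/((8*(1/69))*(1/1837)) = -8512/((8/69)*(1/1837)) = -8512/8/126753 = -8512*126753/8 = -134865192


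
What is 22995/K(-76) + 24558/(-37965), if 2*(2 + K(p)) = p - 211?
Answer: -194795192/1227535 ≈ -158.69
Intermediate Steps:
K(p) = -215/2 + p/2 (K(p) = -2 + (p - 211)/2 = -2 + (-211 + p)/2 = -2 + (-211/2 + p/2) = -215/2 + p/2)
22995/K(-76) + 24558/(-37965) = 22995/(-215/2 + (1/2)*(-76)) + 24558/(-37965) = 22995/(-215/2 - 38) + 24558*(-1/37965) = 22995/(-291/2) - 8186/12655 = 22995*(-2/291) - 8186/12655 = -15330/97 - 8186/12655 = -194795192/1227535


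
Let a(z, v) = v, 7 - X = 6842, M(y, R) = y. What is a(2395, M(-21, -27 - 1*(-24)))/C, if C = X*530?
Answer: 21/3622550 ≈ 5.7970e-6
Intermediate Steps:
X = -6835 (X = 7 - 1*6842 = 7 - 6842 = -6835)
C = -3622550 (C = -6835*530 = -3622550)
a(2395, M(-21, -27 - 1*(-24)))/C = -21/(-3622550) = -21*(-1/3622550) = 21/3622550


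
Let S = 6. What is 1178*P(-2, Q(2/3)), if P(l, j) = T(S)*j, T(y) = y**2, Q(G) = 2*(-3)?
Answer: -254448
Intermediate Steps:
Q(G) = -6
P(l, j) = 36*j (P(l, j) = 6**2*j = 36*j)
1178*P(-2, Q(2/3)) = 1178*(36*(-6)) = 1178*(-216) = -254448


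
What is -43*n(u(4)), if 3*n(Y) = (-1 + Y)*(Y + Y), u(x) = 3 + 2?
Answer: -1720/3 ≈ -573.33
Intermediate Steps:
u(x) = 5
n(Y) = 2*Y*(-1 + Y)/3 (n(Y) = ((-1 + Y)*(Y + Y))/3 = ((-1 + Y)*(2*Y))/3 = (2*Y*(-1 + Y))/3 = 2*Y*(-1 + Y)/3)
-43*n(u(4)) = -86*5*(-1 + 5)/3 = -86*5*4/3 = -43*40/3 = -1720/3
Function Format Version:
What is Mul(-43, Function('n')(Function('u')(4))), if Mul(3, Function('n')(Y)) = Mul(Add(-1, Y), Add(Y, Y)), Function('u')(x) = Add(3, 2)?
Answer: Rational(-1720, 3) ≈ -573.33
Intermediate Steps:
Function('u')(x) = 5
Function('n')(Y) = Mul(Rational(2, 3), Y, Add(-1, Y)) (Function('n')(Y) = Mul(Rational(1, 3), Mul(Add(-1, Y), Add(Y, Y))) = Mul(Rational(1, 3), Mul(Add(-1, Y), Mul(2, Y))) = Mul(Rational(1, 3), Mul(2, Y, Add(-1, Y))) = Mul(Rational(2, 3), Y, Add(-1, Y)))
Mul(-43, Function('n')(Function('u')(4))) = Mul(-43, Mul(Rational(2, 3), 5, Add(-1, 5))) = Mul(-43, Mul(Rational(2, 3), 5, 4)) = Mul(-43, Rational(40, 3)) = Rational(-1720, 3)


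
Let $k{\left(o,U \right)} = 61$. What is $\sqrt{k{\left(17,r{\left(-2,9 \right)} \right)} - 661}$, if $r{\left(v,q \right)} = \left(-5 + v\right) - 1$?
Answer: $10 i \sqrt{6} \approx 24.495 i$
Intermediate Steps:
$r{\left(v,q \right)} = -6 + v$
$\sqrt{k{\left(17,r{\left(-2,9 \right)} \right)} - 661} = \sqrt{61 - 661} = \sqrt{-600} = 10 i \sqrt{6}$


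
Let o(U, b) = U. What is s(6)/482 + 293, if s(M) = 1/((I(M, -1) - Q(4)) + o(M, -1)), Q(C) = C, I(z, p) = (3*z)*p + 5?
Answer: 1553485/5302 ≈ 293.00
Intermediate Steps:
I(z, p) = 5 + 3*p*z (I(z, p) = 3*p*z + 5 = 5 + 3*p*z)
s(M) = 1/(1 - 2*M) (s(M) = 1/(((5 + 3*(-1)*M) - 1*4) + M) = 1/(((5 - 3*M) - 4) + M) = 1/((1 - 3*M) + M) = 1/(1 - 2*M))
s(6)/482 + 293 = (-1/(-1 + 2*6))/482 + 293 = (-1/(-1 + 12))/482 + 293 = (-1/11)/482 + 293 = (-1*1/11)/482 + 293 = (1/482)*(-1/11) + 293 = -1/5302 + 293 = 1553485/5302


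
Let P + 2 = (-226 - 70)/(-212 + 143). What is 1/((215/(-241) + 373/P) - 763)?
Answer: -38078/22884867 ≈ -0.0016639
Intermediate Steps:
P = 158/69 (P = -2 + (-226 - 70)/(-212 + 143) = -2 - 296/(-69) = -2 - 296*(-1/69) = -2 + 296/69 = 158/69 ≈ 2.2899)
1/((215/(-241) + 373/P) - 763) = 1/((215/(-241) + 373/(158/69)) - 763) = 1/((215*(-1/241) + 373*(69/158)) - 763) = 1/((-215/241 + 25737/158) - 763) = 1/(6168647/38078 - 763) = 1/(-22884867/38078) = -38078/22884867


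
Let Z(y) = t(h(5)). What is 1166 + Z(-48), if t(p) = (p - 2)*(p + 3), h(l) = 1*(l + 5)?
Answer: 1270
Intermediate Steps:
h(l) = 5 + l (h(l) = 1*(5 + l) = 5 + l)
t(p) = (-2 + p)*(3 + p)
Z(y) = 104 (Z(y) = -6 + (5 + 5) + (5 + 5)² = -6 + 10 + 10² = -6 + 10 + 100 = 104)
1166 + Z(-48) = 1166 + 104 = 1270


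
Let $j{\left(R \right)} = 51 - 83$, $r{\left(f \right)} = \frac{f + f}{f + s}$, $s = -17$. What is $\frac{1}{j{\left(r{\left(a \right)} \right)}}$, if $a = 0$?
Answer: $- \frac{1}{32} \approx -0.03125$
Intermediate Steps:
$r{\left(f \right)} = \frac{2 f}{-17 + f}$ ($r{\left(f \right)} = \frac{f + f}{f - 17} = \frac{2 f}{-17 + f}$)
$j{\left(R \right)} = -32$ ($j{\left(R \right)} = 51 - 83 = -32$)
$\frac{1}{j{\left(r{\left(a \right)} \right)}} = \frac{1}{-32} = - \frac{1}{32}$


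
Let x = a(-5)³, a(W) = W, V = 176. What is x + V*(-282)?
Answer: -49757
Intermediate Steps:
x = -125 (x = (-5)³ = -125)
x + V*(-282) = -125 + 176*(-282) = -125 - 49632 = -49757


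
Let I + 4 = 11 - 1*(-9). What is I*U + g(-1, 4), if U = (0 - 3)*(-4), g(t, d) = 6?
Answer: 198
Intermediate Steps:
U = 12 (U = -3*(-4) = 12)
I = 16 (I = -4 + (11 - 1*(-9)) = -4 + (11 + 9) = -4 + 20 = 16)
I*U + g(-1, 4) = 16*12 + 6 = 192 + 6 = 198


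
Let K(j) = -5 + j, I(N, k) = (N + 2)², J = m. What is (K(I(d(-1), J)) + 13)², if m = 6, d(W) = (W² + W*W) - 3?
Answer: 81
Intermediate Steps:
d(W) = -3 + 2*W² (d(W) = (W² + W²) - 3 = 2*W² - 3 = -3 + 2*W²)
J = 6
I(N, k) = (2 + N)²
(K(I(d(-1), J)) + 13)² = ((-5 + (2 + (-3 + 2*(-1)²))²) + 13)² = ((-5 + (2 + (-3 + 2*1))²) + 13)² = ((-5 + (2 + (-3 + 2))²) + 13)² = ((-5 + (2 - 1)²) + 13)² = ((-5 + 1²) + 13)² = ((-5 + 1) + 13)² = (-4 + 13)² = 9² = 81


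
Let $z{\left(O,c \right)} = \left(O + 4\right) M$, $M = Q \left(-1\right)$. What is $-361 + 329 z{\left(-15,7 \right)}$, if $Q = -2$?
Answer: $-7599$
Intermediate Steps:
$M = 2$ ($M = \left(-2\right) \left(-1\right) = 2$)
$z{\left(O,c \right)} = 8 + 2 O$ ($z{\left(O,c \right)} = \left(O + 4\right) 2 = \left(4 + O\right) 2 = 8 + 2 O$)
$-361 + 329 z{\left(-15,7 \right)} = -361 + 329 \left(8 + 2 \left(-15\right)\right) = -361 + 329 \left(8 - 30\right) = -361 + 329 \left(-22\right) = -361 - 7238 = -7599$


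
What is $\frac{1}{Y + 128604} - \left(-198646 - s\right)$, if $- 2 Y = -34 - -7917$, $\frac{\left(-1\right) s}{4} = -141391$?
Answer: $\frac{190536658252}{249325} \approx 7.6421 \cdot 10^{5}$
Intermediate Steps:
$s = 565564$ ($s = \left(-4\right) \left(-141391\right) = 565564$)
$Y = - \frac{7883}{2}$ ($Y = - \frac{-34 - -7917}{2} = - \frac{-34 + 7917}{2} = \left(- \frac{1}{2}\right) 7883 = - \frac{7883}{2} \approx -3941.5$)
$\frac{1}{Y + 128604} - \left(-198646 - s\right) = \frac{1}{- \frac{7883}{2} + 128604} - \left(-198646 - 565564\right) = \frac{1}{\frac{249325}{2}} - \left(-198646 - 565564\right) = \frac{2}{249325} - -764210 = \frac{2}{249325} + 764210 = \frac{190536658252}{249325}$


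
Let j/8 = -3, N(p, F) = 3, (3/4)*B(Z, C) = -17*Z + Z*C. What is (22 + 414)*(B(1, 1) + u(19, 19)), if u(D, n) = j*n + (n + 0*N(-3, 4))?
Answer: -599500/3 ≈ -1.9983e+5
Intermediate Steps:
B(Z, C) = -68*Z/3 + 4*C*Z/3 (B(Z, C) = 4*(-17*Z + Z*C)/3 = 4*(-17*Z + C*Z)/3 = -68*Z/3 + 4*C*Z/3)
j = -24 (j = 8*(-3) = -24)
u(D, n) = -23*n (u(D, n) = -24*n + (n + 0*3) = -24*n + (n + 0) = -24*n + n = -23*n)
(22 + 414)*(B(1, 1) + u(19, 19)) = (22 + 414)*((4/3)*1*(-17 + 1) - 23*19) = 436*((4/3)*1*(-16) - 437) = 436*(-64/3 - 437) = 436*(-1375/3) = -599500/3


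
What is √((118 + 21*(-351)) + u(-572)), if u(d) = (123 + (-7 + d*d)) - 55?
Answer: 2*√79998 ≈ 565.68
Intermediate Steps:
u(d) = 61 + d² (u(d) = (123 + (-7 + d²)) - 55 = (116 + d²) - 55 = 61 + d²)
√((118 + 21*(-351)) + u(-572)) = √((118 + 21*(-351)) + (61 + (-572)²)) = √((118 - 7371) + (61 + 327184)) = √(-7253 + 327245) = √319992 = 2*√79998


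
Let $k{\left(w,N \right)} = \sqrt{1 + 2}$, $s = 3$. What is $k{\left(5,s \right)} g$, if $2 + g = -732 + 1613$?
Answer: $879 \sqrt{3} \approx 1522.5$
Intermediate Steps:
$k{\left(w,N \right)} = \sqrt{3}$
$g = 879$ ($g = -2 + \left(-732 + 1613\right) = -2 + 881 = 879$)
$k{\left(5,s \right)} g = \sqrt{3} \cdot 879 = 879 \sqrt{3}$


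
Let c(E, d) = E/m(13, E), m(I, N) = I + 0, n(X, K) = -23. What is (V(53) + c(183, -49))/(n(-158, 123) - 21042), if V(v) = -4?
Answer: -131/273845 ≈ -0.00047837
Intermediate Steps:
m(I, N) = I
c(E, d) = E/13
(V(53) + c(183, -49))/(n(-158, 123) - 21042) = (-4 + (1/13)*183)/(-23 - 21042) = (-4 + 183/13)/(-21065) = (131/13)*(-1/21065) = -131/273845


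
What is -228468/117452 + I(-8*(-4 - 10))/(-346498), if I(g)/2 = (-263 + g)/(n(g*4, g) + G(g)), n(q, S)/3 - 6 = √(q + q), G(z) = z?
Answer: -43717867923749/22474853689766 - 906*√14/382707041 ≈ -1.9452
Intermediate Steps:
n(q, S) = 18 + 3*√2*√q (n(q, S) = 18 + 3*√(q + q) = 18 + 3*√(2*q) = 18 + 3*(√2*√q) = 18 + 3*√2*√q)
I(g) = 2*(-263 + g)/(18 + g + 6*√2*√g) (I(g) = 2*((-263 + g)/((18 + 3*√2*√(g*4)) + g)) = 2*((-263 + g)/((18 + 3*√2*√(4*g)) + g)) = 2*((-263 + g)/((18 + 3*√2*(2*√g)) + g)) = 2*((-263 + g)/((18 + 6*√2*√g) + g)) = 2*((-263 + g)/(18 + g + 6*√2*√g)) = 2*(-263 + g)/(18 + g + 6*√2*√g))
-228468/117452 + I(-8*(-4 - 10))/(-346498) = -228468/117452 + (2*(-263 - 8*(-4 - 10))/(18 - 8*(-4 - 10) + 6*√2*√(-8*(-4 - 10))))/(-346498) = -228468*1/117452 + (2*(-263 - 8*(-14))/(18 - 8*(-14) + 6*√2*√(-8*(-14))))*(-1/346498) = -57117/29363 + (2*(-263 + 112)/(18 + 112 + 6*√2*√112))*(-1/346498) = -57117/29363 + (2*(-151)/(18 + 112 + 6*√2*(4*√7)))*(-1/346498) = -57117/29363 + (2*(-151)/(18 + 112 + 24*√14))*(-1/346498) = -57117/29363 + (2*(-151)/(130 + 24*√14))*(-1/346498) = -57117/29363 - 302/(130 + 24*√14)*(-1/346498) = -57117/29363 + 151/(173249*(130 + 24*√14))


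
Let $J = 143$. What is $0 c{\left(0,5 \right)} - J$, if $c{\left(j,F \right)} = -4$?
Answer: $-143$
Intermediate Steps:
$0 c{\left(0,5 \right)} - J = 0 \left(-4\right) - 143 = 0 - 143 = -143$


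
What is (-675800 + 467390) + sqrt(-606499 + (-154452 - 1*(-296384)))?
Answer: -208410 + I*sqrt(464567) ≈ -2.0841e+5 + 681.59*I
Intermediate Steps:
(-675800 + 467390) + sqrt(-606499 + (-154452 - 1*(-296384))) = -208410 + sqrt(-606499 + (-154452 + 296384)) = -208410 + sqrt(-606499 + 141932) = -208410 + sqrt(-464567) = -208410 + I*sqrt(464567)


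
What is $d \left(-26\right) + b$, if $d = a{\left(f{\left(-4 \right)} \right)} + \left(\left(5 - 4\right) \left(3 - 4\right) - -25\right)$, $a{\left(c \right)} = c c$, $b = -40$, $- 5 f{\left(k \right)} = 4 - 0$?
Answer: $- \frac{17016}{25} \approx -680.64$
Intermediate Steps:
$f{\left(k \right)} = - \frac{4}{5}$ ($f{\left(k \right)} = - \frac{4 - 0}{5} = - \frac{4 + 0}{5} = \left(- \frac{1}{5}\right) 4 = - \frac{4}{5}$)
$a{\left(c \right)} = c^{2}$
$d = \frac{616}{25}$ ($d = \left(- \frac{4}{5}\right)^{2} + \left(\left(5 - 4\right) \left(3 - 4\right) - -25\right) = \frac{16}{25} + \left(1 \left(-1\right) + 25\right) = \frac{16}{25} + \left(-1 + 25\right) = \frac{16}{25} + 24 = \frac{616}{25} \approx 24.64$)
$d \left(-26\right) + b = \frac{616}{25} \left(-26\right) - 40 = - \frac{16016}{25} - 40 = - \frac{17016}{25}$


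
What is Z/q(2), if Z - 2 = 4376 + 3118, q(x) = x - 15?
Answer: -7496/13 ≈ -576.62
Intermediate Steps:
q(x) = -15 + x
Z = 7496 (Z = 2 + (4376 + 3118) = 2 + 7494 = 7496)
Z/q(2) = 7496/(-15 + 2) = 7496/(-13) = 7496*(-1/13) = -7496/13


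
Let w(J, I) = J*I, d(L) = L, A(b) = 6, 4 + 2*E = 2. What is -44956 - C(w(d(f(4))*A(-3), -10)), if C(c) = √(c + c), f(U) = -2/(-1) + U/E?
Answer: -44956 - 4*√15 ≈ -44972.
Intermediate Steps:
E = -1 (E = -2 + (½)*2 = -2 + 1 = -1)
f(U) = 2 - U (f(U) = -2/(-1) + U/(-1) = -2*(-1) + U*(-1) = 2 - U)
w(J, I) = I*J
C(c) = √2*√c (C(c) = √(2*c) = √2*√c)
-44956 - C(w(d(f(4))*A(-3), -10)) = -44956 - √2*√(-10*(2 - 1*4)*6) = -44956 - √2*√(-10*(2 - 4)*6) = -44956 - √2*√(-(-20)*6) = -44956 - √2*√(-10*(-12)) = -44956 - √2*√120 = -44956 - √2*2*√30 = -44956 - 4*√15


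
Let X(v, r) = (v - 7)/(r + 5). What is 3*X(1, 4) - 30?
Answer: -32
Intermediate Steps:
X(v, r) = (-7 + v)/(5 + r)
3*X(1, 4) - 30 = 3*((-7 + 1)/(5 + 4)) - 30 = 3*(-6/9) - 30 = 3*((⅑)*(-6)) - 30 = 3*(-⅔) - 30 = -2 - 30 = -32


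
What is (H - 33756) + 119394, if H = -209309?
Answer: -123671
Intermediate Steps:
(H - 33756) + 119394 = (-209309 - 33756) + 119394 = -243065 + 119394 = -123671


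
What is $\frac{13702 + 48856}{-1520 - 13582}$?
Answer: $- \frac{31279}{7551} \approx -4.1424$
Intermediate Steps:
$\frac{13702 + 48856}{-1520 - 13582} = \frac{62558}{-15102} = 62558 \left(- \frac{1}{15102}\right) = - \frac{31279}{7551}$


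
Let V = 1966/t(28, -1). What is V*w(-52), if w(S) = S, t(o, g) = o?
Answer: -25558/7 ≈ -3651.1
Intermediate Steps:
V = 983/14 (V = 1966/28 = 1966*(1/28) = 983/14 ≈ 70.214)
V*w(-52) = (983/14)*(-52) = -25558/7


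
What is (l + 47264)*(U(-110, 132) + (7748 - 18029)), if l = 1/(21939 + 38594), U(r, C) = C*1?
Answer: -29036610855237/60533 ≈ -4.7968e+8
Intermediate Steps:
U(r, C) = C
l = 1/60533 ≈ 1.6520e-5
(l + 47264)*(U(-110, 132) + (7748 - 18029)) = (1/60533 + 47264)*(132 + (7748 - 18029)) = 2861031713*(132 - 10281)/60533 = (2861031713/60533)*(-10149) = -29036610855237/60533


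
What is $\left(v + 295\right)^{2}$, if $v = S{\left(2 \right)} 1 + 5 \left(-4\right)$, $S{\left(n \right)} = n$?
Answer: $76729$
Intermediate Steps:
$v = -18$ ($v = 2 \cdot 1 + 5 \left(-4\right) = 2 - 20 = -18$)
$\left(v + 295\right)^{2} = \left(-18 + 295\right)^{2} = 277^{2} = 76729$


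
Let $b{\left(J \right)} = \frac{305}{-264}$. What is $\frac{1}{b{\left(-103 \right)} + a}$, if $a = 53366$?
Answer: $\frac{264}{14088319} \approx 1.8739 \cdot 10^{-5}$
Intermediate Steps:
$b{\left(J \right)} = - \frac{305}{264}$ ($b{\left(J \right)} = 305 \left(- \frac{1}{264}\right) = - \frac{305}{264}$)
$\frac{1}{b{\left(-103 \right)} + a} = \frac{1}{- \frac{305}{264} + 53366} = \frac{1}{\frac{14088319}{264}} = \frac{264}{14088319}$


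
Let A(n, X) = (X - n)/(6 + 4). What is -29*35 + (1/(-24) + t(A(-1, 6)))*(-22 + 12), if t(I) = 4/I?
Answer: -90025/84 ≈ -1071.7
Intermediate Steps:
A(n, X) = -n/10 + X/10 (A(n, X) = (X - n)/10 = (X - n)*(⅒) = -n/10 + X/10)
-29*35 + (1/(-24) + t(A(-1, 6)))*(-22 + 12) = -29*35 + (1/(-24) + 4/(-⅒*(-1) + (⅒)*6))*(-22 + 12) = -1015 + (-1/24 + 4/(⅒ + ⅗))*(-10) = -1015 + (-1/24 + 4/(7/10))*(-10) = -1015 + (-1/24 + 4*(10/7))*(-10) = -1015 + (-1/24 + 40/7)*(-10) = -1015 + (953/168)*(-10) = -1015 - 4765/84 = -90025/84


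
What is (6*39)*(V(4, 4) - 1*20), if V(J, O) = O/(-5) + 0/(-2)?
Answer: -24336/5 ≈ -4867.2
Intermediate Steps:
V(J, O) = -O/5 (V(J, O) = O*(-1/5) + 0*(-1/2) = -O/5 + 0 = -O/5)
(6*39)*(V(4, 4) - 1*20) = (6*39)*(-1/5*4 - 1*20) = 234*(-4/5 - 20) = 234*(-104/5) = -24336/5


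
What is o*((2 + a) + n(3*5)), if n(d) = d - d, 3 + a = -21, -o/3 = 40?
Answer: 2640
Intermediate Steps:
o = -120 (o = -3*40 = -120)
a = -24 (a = -3 - 21 = -24)
n(d) = 0
o*((2 + a) + n(3*5)) = -120*((2 - 24) + 0) = -120*(-22 + 0) = -120*(-22) = 2640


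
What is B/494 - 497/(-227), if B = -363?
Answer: 163117/112138 ≈ 1.4546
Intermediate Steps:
B/494 - 497/(-227) = -363/494 - 497/(-227) = -363*1/494 - 497*(-1/227) = -363/494 + 497/227 = 163117/112138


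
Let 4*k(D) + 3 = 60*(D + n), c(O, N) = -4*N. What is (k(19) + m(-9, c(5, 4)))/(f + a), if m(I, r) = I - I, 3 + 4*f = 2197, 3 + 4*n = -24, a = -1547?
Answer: -366/1997 ≈ -0.18327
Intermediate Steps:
n = -27/4 (n = -3/4 + (1/4)*(-24) = -3/4 - 6 = -27/4 ≈ -6.7500)
f = 1097/2 (f = -3/4 + (1/4)*2197 = -3/4 + 2197/4 = 1097/2 ≈ 548.50)
m(I, r) = 0
k(D) = -102 + 15*D (k(D) = -3/4 + (60*(D - 27/4))/4 = -3/4 + (60*(-27/4 + D))/4 = -3/4 + (-405 + 60*D)/4 = -3/4 + (-405/4 + 15*D) = -102 + 15*D)
(k(19) + m(-9, c(5, 4)))/(f + a) = ((-102 + 15*19) + 0)/(1097/2 - 1547) = ((-102 + 285) + 0)/(-1997/2) = (183 + 0)*(-2/1997) = 183*(-2/1997) = -366/1997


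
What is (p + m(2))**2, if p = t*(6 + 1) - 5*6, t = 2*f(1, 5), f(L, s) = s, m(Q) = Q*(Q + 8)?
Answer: 3600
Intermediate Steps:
m(Q) = Q*(8 + Q)
t = 10 (t = 2*5 = 10)
p = 40 (p = 10*(6 + 1) - 5*6 = 10*7 - 30 = 70 - 30 = 40)
(p + m(2))**2 = (40 + 2*(8 + 2))**2 = (40 + 2*10)**2 = (40 + 20)**2 = 60**2 = 3600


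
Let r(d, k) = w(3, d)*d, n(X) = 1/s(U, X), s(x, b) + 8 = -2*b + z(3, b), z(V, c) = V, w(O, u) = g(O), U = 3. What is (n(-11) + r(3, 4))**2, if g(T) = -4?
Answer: 41209/289 ≈ 142.59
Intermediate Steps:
w(O, u) = -4
s(x, b) = -5 - 2*b (s(x, b) = -8 + (-2*b + 3) = -8 + (3 - 2*b) = -5 - 2*b)
n(X) = 1/(-5 - 2*X)
r(d, k) = -4*d
(n(-11) + r(3, 4))**2 = (-1/(5 + 2*(-11)) - 4*3)**2 = (-1/(5 - 22) - 12)**2 = (-1/(-17) - 12)**2 = (-1*(-1/17) - 12)**2 = (1/17 - 12)**2 = (-203/17)**2 = 41209/289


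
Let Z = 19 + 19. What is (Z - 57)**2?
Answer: 361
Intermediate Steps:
Z = 38
(Z - 57)**2 = (38 - 57)**2 = (-19)**2 = 361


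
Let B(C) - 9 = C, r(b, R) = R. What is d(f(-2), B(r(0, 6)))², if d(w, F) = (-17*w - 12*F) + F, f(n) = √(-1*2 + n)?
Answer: 26069 + 11220*I ≈ 26069.0 + 11220.0*I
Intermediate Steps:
f(n) = √(-2 + n)
B(C) = 9 + C
d(w, F) = -17*w - 11*F
d(f(-2), B(r(0, 6)))² = (-17*√(-2 - 2) - 11*(9 + 6))² = (-34*I - 11*15)² = (-34*I - 165)² = (-165 - 34*I)²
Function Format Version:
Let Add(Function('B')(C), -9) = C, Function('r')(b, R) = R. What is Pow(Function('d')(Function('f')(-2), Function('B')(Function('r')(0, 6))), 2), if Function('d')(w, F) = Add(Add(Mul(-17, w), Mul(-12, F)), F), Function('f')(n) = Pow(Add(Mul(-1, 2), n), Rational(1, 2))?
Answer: Add(26069, Mul(11220, I)) ≈ Add(26069., Mul(11220., I))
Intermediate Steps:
Function('f')(n) = Pow(Add(-2, n), Rational(1, 2))
Function('B')(C) = Add(9, C)
Function('d')(w, F) = Add(Mul(-17, w), Mul(-11, F))
Pow(Function('d')(Function('f')(-2), Function('B')(Function('r')(0, 6))), 2) = Pow(Add(Mul(-17, Pow(Add(-2, -2), Rational(1, 2))), Mul(-11, Add(9, 6))), 2) = Pow(Add(Mul(-17, Pow(-4, Rational(1, 2))), Mul(-11, 15)), 2) = Pow(Add(Mul(-17, Mul(2, I)), -165), 2) = Pow(Add(Mul(-34, I), -165), 2) = Pow(Add(-165, Mul(-34, I)), 2)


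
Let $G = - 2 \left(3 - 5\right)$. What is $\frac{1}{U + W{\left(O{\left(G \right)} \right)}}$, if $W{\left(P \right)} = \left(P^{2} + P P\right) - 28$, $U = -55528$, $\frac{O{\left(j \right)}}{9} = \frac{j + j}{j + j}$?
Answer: $- \frac{1}{55394} \approx -1.8052 \cdot 10^{-5}$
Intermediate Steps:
$G = 4$ ($G = \left(-2\right) \left(-2\right) = 4$)
$O{\left(j \right)} = 9$ ($O{\left(j \right)} = 9 \frac{j + j}{j + j} = 9 \frac{2 j}{2 j} = 9 \cdot 2 j \frac{1}{2 j} = 9 \cdot 1 = 9$)
$W{\left(P \right)} = -28 + 2 P^{2}$ ($W{\left(P \right)} = \left(P^{2} + P^{2}\right) - 28 = 2 P^{2} - 28 = -28 + 2 P^{2}$)
$\frac{1}{U + W{\left(O{\left(G \right)} \right)}} = \frac{1}{-55528 - \left(28 - 2 \cdot 9^{2}\right)} = \frac{1}{-55528 + \left(-28 + 2 \cdot 81\right)} = \frac{1}{-55528 + \left(-28 + 162\right)} = \frac{1}{-55528 + 134} = \frac{1}{-55394} = - \frac{1}{55394}$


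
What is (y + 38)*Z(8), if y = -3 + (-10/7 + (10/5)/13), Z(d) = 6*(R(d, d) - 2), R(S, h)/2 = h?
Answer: 36828/13 ≈ 2832.9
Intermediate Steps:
R(S, h) = 2*h
Z(d) = -12 + 12*d (Z(d) = 6*(2*d - 2) = 6*(-2 + 2*d) = -12 + 12*d)
y = -389/91 (y = -3 + (-10*⅐ + (10*(⅕))*(1/13)) = -3 + (-10/7 + 2*(1/13)) = -3 + (-10/7 + 2/13) = -3 - 116/91 = -389/91 ≈ -4.2747)
(y + 38)*Z(8) = (-389/91 + 38)*(-12 + 12*8) = 3069*(-12 + 96)/91 = (3069/91)*84 = 36828/13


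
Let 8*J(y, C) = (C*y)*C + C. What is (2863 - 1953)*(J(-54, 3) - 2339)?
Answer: -8733725/4 ≈ -2.1834e+6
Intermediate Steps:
J(y, C) = C/8 + y*C²/8 (J(y, C) = ((C*y)*C + C)/8 = (y*C² + C)/8 = (C + y*C²)/8 = C/8 + y*C²/8)
(2863 - 1953)*(J(-54, 3) - 2339) = (2863 - 1953)*((⅛)*3*(1 + 3*(-54)) - 2339) = 910*((⅛)*3*(1 - 162) - 2339) = 910*((⅛)*3*(-161) - 2339) = 910*(-483/8 - 2339) = 910*(-19195/8) = -8733725/4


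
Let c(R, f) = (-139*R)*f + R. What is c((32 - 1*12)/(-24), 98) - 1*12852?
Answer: -9007/6 ≈ -1501.2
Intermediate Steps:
c(R, f) = R - 139*R*f (c(R, f) = -139*R*f + R = R - 139*R*f)
c((32 - 1*12)/(-24), 98) - 1*12852 = ((32 - 1*12)/(-24))*(1 - 139*98) - 1*12852 = ((32 - 12)*(-1/24))*(1 - 13622) - 12852 = (20*(-1/24))*(-13621) - 12852 = -5/6*(-13621) - 12852 = 68105/6 - 12852 = -9007/6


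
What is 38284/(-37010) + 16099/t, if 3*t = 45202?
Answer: 28479301/836463010 ≈ 0.034047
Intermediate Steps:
t = 45202/3 (t = (1/3)*45202 = 45202/3 ≈ 15067.)
38284/(-37010) + 16099/t = 38284/(-37010) + 16099/(45202/3) = 38284*(-1/37010) + 16099*(3/45202) = -19142/18505 + 48297/45202 = 28479301/836463010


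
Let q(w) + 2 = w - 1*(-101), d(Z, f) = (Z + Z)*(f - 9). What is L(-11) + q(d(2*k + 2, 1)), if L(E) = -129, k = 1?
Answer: -94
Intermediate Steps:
d(Z, f) = 2*Z*(-9 + f) (d(Z, f) = (2*Z)*(-9 + f) = 2*Z*(-9 + f))
q(w) = 99 + w (q(w) = -2 + (w - 1*(-101)) = -2 + (w + 101) = -2 + (101 + w) = 99 + w)
L(-11) + q(d(2*k + 2, 1)) = -129 + (99 + 2*(2*1 + 2)*(-9 + 1)) = -129 + (99 + 2*(2 + 2)*(-8)) = -129 + (99 + 2*4*(-8)) = -129 + (99 - 64) = -129 + 35 = -94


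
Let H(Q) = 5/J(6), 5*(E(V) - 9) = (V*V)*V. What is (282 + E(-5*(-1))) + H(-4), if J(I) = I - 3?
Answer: 953/3 ≈ 317.67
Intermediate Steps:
J(I) = -3 + I
E(V) = 9 + V³/5 (E(V) = 9 + ((V*V)*V)/5 = 9 + (V²*V)/5 = 9 + V³/5)
H(Q) = 5/3 (H(Q) = 5/(-3 + 6) = 5/3)
(282 + E(-5*(-1))) + H(-4) = (282 + (9 + (-5*(-1))³/5)) + 5/3 = (282 + (9 + (⅕)*5³)) + 5/3 = (282 + (9 + (⅕)*125)) + 5/3 = (282 + (9 + 25)) + 5/3 = (282 + 34) + 5/3 = 316 + 5/3 = 953/3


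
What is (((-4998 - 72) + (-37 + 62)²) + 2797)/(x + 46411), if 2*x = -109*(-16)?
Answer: -1648/47283 ≈ -0.034854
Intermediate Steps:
x = 872 (x = (-109*(-16))/2 = (½)*1744 = 872)
(((-4998 - 72) + (-37 + 62)²) + 2797)/(x + 46411) = (((-4998 - 72) + (-37 + 62)²) + 2797)/(872 + 46411) = ((-5070 + 25²) + 2797)/47283 = ((-5070 + 625) + 2797)*(1/47283) = (-4445 + 2797)*(1/47283) = -1648*1/47283 = -1648/47283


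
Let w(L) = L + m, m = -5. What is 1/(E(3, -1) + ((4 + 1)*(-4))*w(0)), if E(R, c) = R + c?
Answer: 1/102 ≈ 0.0098039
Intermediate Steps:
w(L) = -5 + L (w(L) = L - 5 = -5 + L)
1/(E(3, -1) + ((4 + 1)*(-4))*w(0)) = 1/((3 - 1) + ((4 + 1)*(-4))*(-5 + 0)) = 1/(2 + (5*(-4))*(-5)) = 1/(2 - 20*(-5)) = 1/(2 + 100) = 1/102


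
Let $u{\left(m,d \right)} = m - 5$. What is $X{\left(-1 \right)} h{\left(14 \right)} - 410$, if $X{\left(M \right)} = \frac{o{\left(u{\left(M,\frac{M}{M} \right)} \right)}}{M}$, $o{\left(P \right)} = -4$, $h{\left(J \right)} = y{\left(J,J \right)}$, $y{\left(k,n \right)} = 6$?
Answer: $-386$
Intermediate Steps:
$h{\left(J \right)} = 6$
$u{\left(m,d \right)} = -5 + m$
$X{\left(M \right)} = - \frac{4}{M}$
$X{\left(-1 \right)} h{\left(14 \right)} - 410 = - \frac{4}{-1} \cdot 6 - 410 = \left(-4\right) \left(-1\right) 6 - 410 = 4 \cdot 6 - 410 = 24 - 410 = -386$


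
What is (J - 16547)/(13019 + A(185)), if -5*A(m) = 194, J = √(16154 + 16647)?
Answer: -82735/64901 + 5*√32801/64901 ≈ -1.2608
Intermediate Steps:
J = √32801 ≈ 181.11
A(m) = -194/5 (A(m) = -⅕*194 = -194/5)
(J - 16547)/(13019 + A(185)) = (√32801 - 16547)/(13019 - 194/5) = (-16547 + √32801)/(64901/5) = (-16547 + √32801)*(5/64901) = -82735/64901 + 5*√32801/64901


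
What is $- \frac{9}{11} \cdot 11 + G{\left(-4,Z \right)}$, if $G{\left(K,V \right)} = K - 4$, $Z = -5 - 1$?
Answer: $-17$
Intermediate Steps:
$Z = -6$
$G{\left(K,V \right)} = -4 + K$
$- \frac{9}{11} \cdot 11 + G{\left(-4,Z \right)} = - \frac{9}{11} \cdot 11 - 8 = \left(-9\right) \frac{1}{11} \cdot 11 - 8 = \left(- \frac{9}{11}\right) 11 - 8 = -9 - 8 = -17$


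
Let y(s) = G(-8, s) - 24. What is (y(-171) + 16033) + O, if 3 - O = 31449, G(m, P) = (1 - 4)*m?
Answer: -15413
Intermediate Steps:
G(m, P) = -3*m
O = -31446 (O = 3 - 1*31449 = 3 - 31449 = -31446)
y(s) = 0 (y(s) = -3*(-8) - 24 = 24 - 24 = 0)
(y(-171) + 16033) + O = (0 + 16033) - 31446 = 16033 - 31446 = -15413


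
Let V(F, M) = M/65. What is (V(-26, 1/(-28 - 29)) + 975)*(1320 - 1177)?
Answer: 39736114/285 ≈ 1.3943e+5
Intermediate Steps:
V(F, M) = M/65 (V(F, M) = M*(1/65) = M/65)
(V(-26, 1/(-28 - 29)) + 975)*(1320 - 1177) = (1/(65*(-28 - 29)) + 975)*(1320 - 1177) = ((1/65)/(-57) + 975)*143 = ((1/65)*(-1/57) + 975)*143 = (-1/3705 + 975)*143 = (3612374/3705)*143 = 39736114/285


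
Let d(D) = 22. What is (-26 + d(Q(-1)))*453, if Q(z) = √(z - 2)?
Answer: -1812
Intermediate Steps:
Q(z) = √(-2 + z)
(-26 + d(Q(-1)))*453 = (-26 + 22)*453 = -4*453 = -1812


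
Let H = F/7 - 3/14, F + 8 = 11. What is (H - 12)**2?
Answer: 27225/196 ≈ 138.90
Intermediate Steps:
F = 3 (F = -8 + 11 = 3)
H = 3/14 (H = 3/7 - 3/14 = 3/14 ≈ 0.21429)
(H - 12)**2 = (3/14 - 12)**2 = (-165/14)**2 = 27225/196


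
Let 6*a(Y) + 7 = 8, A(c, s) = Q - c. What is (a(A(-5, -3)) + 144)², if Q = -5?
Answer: 748225/36 ≈ 20784.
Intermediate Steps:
A(c, s) = -5 - c
a(Y) = ⅙ (a(Y) = -7/6 + (⅙)*8 = -7/6 + 4/3 = ⅙)
(a(A(-5, -3)) + 144)² = (⅙ + 144)² = (865/6)² = 748225/36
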